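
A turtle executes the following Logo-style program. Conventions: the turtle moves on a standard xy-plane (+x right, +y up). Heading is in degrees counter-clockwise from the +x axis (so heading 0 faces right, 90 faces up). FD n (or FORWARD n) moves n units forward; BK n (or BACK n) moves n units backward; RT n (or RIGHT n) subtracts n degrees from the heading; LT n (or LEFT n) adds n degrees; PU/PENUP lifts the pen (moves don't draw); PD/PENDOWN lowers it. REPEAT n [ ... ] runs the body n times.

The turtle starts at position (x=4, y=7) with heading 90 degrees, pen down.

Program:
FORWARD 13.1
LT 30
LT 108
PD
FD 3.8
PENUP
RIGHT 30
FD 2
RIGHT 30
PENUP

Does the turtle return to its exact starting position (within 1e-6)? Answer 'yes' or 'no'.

Answer: no

Derivation:
Executing turtle program step by step:
Start: pos=(4,7), heading=90, pen down
FD 13.1: (4,7) -> (4,20.1) [heading=90, draw]
LT 30: heading 90 -> 120
LT 108: heading 120 -> 228
PD: pen down
FD 3.8: (4,20.1) -> (1.457,17.276) [heading=228, draw]
PU: pen up
RT 30: heading 228 -> 198
FD 2: (1.457,17.276) -> (-0.445,16.658) [heading=198, move]
RT 30: heading 198 -> 168
PU: pen up
Final: pos=(-0.445,16.658), heading=168, 2 segment(s) drawn

Start position: (4, 7)
Final position: (-0.445, 16.658)
Distance = 10.632; >= 1e-6 -> NOT closed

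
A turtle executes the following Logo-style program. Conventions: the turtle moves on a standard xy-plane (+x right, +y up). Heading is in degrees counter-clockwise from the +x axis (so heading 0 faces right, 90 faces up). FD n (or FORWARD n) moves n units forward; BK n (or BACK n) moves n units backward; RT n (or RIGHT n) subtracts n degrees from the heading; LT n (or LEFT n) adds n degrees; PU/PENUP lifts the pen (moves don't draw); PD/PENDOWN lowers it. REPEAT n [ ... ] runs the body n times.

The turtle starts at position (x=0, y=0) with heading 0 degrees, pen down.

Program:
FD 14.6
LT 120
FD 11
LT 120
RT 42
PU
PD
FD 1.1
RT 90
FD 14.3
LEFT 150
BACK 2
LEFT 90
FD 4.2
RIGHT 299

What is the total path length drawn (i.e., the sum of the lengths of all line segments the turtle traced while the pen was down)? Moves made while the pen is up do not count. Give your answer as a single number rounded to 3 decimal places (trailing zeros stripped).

Answer: 47.2

Derivation:
Executing turtle program step by step:
Start: pos=(0,0), heading=0, pen down
FD 14.6: (0,0) -> (14.6,0) [heading=0, draw]
LT 120: heading 0 -> 120
FD 11: (14.6,0) -> (9.1,9.526) [heading=120, draw]
LT 120: heading 120 -> 240
RT 42: heading 240 -> 198
PU: pen up
PD: pen down
FD 1.1: (9.1,9.526) -> (8.054,9.186) [heading=198, draw]
RT 90: heading 198 -> 108
FD 14.3: (8.054,9.186) -> (3.635,22.786) [heading=108, draw]
LT 150: heading 108 -> 258
BK 2: (3.635,22.786) -> (4.051,24.743) [heading=258, draw]
LT 90: heading 258 -> 348
FD 4.2: (4.051,24.743) -> (8.159,23.87) [heading=348, draw]
RT 299: heading 348 -> 49
Final: pos=(8.159,23.87), heading=49, 6 segment(s) drawn

Segment lengths:
  seg 1: (0,0) -> (14.6,0), length = 14.6
  seg 2: (14.6,0) -> (9.1,9.526), length = 11
  seg 3: (9.1,9.526) -> (8.054,9.186), length = 1.1
  seg 4: (8.054,9.186) -> (3.635,22.786), length = 14.3
  seg 5: (3.635,22.786) -> (4.051,24.743), length = 2
  seg 6: (4.051,24.743) -> (8.159,23.87), length = 4.2
Total = 47.2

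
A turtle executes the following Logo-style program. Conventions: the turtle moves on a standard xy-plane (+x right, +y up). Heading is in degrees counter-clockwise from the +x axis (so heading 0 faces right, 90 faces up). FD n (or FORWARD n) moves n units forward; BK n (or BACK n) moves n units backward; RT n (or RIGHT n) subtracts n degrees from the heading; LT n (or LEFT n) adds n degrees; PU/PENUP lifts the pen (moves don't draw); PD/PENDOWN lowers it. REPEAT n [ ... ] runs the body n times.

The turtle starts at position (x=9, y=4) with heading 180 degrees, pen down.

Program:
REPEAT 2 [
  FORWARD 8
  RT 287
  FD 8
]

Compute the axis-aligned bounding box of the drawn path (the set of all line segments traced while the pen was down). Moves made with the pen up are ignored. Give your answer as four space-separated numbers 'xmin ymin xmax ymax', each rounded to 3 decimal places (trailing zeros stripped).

Executing turtle program step by step:
Start: pos=(9,4), heading=180, pen down
REPEAT 2 [
  -- iteration 1/2 --
  FD 8: (9,4) -> (1,4) [heading=180, draw]
  RT 287: heading 180 -> 253
  FD 8: (1,4) -> (-1.339,-3.65) [heading=253, draw]
  -- iteration 2/2 --
  FD 8: (-1.339,-3.65) -> (-3.678,-11.301) [heading=253, draw]
  RT 287: heading 253 -> 326
  FD 8: (-3.678,-11.301) -> (2.954,-15.774) [heading=326, draw]
]
Final: pos=(2.954,-15.774), heading=326, 4 segment(s) drawn

Segment endpoints: x in {-3.678, -1.339, 1, 2.954, 9}, y in {-15.774, -11.301, -3.65, 4, 4}
xmin=-3.678, ymin=-15.774, xmax=9, ymax=4

Answer: -3.678 -15.774 9 4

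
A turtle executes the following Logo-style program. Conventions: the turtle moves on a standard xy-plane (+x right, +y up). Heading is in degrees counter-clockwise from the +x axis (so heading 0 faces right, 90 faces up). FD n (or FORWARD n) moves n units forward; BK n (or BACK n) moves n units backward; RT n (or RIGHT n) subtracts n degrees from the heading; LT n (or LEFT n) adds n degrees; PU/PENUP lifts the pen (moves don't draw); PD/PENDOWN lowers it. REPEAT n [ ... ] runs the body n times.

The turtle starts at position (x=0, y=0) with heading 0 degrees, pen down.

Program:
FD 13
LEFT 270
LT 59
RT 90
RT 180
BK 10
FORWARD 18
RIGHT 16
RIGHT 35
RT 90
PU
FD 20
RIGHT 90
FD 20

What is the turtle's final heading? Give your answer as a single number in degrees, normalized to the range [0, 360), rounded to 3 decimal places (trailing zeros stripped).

Answer: 188

Derivation:
Executing turtle program step by step:
Start: pos=(0,0), heading=0, pen down
FD 13: (0,0) -> (13,0) [heading=0, draw]
LT 270: heading 0 -> 270
LT 59: heading 270 -> 329
RT 90: heading 329 -> 239
RT 180: heading 239 -> 59
BK 10: (13,0) -> (7.85,-8.572) [heading=59, draw]
FD 18: (7.85,-8.572) -> (17.12,6.857) [heading=59, draw]
RT 16: heading 59 -> 43
RT 35: heading 43 -> 8
RT 90: heading 8 -> 278
PU: pen up
FD 20: (17.12,6.857) -> (19.904,-12.948) [heading=278, move]
RT 90: heading 278 -> 188
FD 20: (19.904,-12.948) -> (0.098,-15.731) [heading=188, move]
Final: pos=(0.098,-15.731), heading=188, 3 segment(s) drawn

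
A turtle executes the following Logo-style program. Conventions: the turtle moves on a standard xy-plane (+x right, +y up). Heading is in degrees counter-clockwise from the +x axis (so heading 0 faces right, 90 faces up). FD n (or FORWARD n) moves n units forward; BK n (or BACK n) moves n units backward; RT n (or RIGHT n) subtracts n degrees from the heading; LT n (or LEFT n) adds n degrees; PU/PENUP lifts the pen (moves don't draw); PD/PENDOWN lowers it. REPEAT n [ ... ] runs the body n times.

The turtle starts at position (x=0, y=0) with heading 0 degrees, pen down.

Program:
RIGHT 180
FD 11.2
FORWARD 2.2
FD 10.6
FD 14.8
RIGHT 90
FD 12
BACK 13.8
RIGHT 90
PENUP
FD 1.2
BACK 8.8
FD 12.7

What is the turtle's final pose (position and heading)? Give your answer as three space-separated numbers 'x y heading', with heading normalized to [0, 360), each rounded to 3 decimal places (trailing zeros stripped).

Answer: -33.7 -1.8 0

Derivation:
Executing turtle program step by step:
Start: pos=(0,0), heading=0, pen down
RT 180: heading 0 -> 180
FD 11.2: (0,0) -> (-11.2,0) [heading=180, draw]
FD 2.2: (-11.2,0) -> (-13.4,0) [heading=180, draw]
FD 10.6: (-13.4,0) -> (-24,0) [heading=180, draw]
FD 14.8: (-24,0) -> (-38.8,0) [heading=180, draw]
RT 90: heading 180 -> 90
FD 12: (-38.8,0) -> (-38.8,12) [heading=90, draw]
BK 13.8: (-38.8,12) -> (-38.8,-1.8) [heading=90, draw]
RT 90: heading 90 -> 0
PU: pen up
FD 1.2: (-38.8,-1.8) -> (-37.6,-1.8) [heading=0, move]
BK 8.8: (-37.6,-1.8) -> (-46.4,-1.8) [heading=0, move]
FD 12.7: (-46.4,-1.8) -> (-33.7,-1.8) [heading=0, move]
Final: pos=(-33.7,-1.8), heading=0, 6 segment(s) drawn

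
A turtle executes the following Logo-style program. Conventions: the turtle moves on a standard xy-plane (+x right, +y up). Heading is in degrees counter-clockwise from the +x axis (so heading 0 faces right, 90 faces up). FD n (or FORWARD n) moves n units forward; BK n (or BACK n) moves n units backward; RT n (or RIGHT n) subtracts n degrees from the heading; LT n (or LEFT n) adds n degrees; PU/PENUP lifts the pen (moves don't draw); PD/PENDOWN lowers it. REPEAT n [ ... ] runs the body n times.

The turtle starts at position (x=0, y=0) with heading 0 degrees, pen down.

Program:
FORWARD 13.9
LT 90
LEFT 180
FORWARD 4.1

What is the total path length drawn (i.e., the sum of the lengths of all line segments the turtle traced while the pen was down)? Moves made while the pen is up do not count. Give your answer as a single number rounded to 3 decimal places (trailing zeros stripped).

Answer: 18

Derivation:
Executing turtle program step by step:
Start: pos=(0,0), heading=0, pen down
FD 13.9: (0,0) -> (13.9,0) [heading=0, draw]
LT 90: heading 0 -> 90
LT 180: heading 90 -> 270
FD 4.1: (13.9,0) -> (13.9,-4.1) [heading=270, draw]
Final: pos=(13.9,-4.1), heading=270, 2 segment(s) drawn

Segment lengths:
  seg 1: (0,0) -> (13.9,0), length = 13.9
  seg 2: (13.9,0) -> (13.9,-4.1), length = 4.1
Total = 18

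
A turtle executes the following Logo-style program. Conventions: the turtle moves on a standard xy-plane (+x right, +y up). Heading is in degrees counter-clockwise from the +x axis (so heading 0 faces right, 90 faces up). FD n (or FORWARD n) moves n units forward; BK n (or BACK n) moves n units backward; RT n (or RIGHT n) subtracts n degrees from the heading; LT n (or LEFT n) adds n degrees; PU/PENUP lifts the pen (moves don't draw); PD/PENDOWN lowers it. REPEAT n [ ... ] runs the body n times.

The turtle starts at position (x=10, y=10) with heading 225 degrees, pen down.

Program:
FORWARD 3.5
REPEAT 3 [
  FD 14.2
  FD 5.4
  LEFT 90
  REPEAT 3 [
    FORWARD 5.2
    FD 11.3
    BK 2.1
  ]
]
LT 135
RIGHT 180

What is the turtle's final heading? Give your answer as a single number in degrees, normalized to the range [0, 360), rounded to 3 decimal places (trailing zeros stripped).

Executing turtle program step by step:
Start: pos=(10,10), heading=225, pen down
FD 3.5: (10,10) -> (7.525,7.525) [heading=225, draw]
REPEAT 3 [
  -- iteration 1/3 --
  FD 14.2: (7.525,7.525) -> (-2.516,-2.516) [heading=225, draw]
  FD 5.4: (-2.516,-2.516) -> (-6.334,-6.334) [heading=225, draw]
  LT 90: heading 225 -> 315
  REPEAT 3 [
    -- iteration 1/3 --
    FD 5.2: (-6.334,-6.334) -> (-2.657,-10.011) [heading=315, draw]
    FD 11.3: (-2.657,-10.011) -> (5.333,-18.001) [heading=315, draw]
    BK 2.1: (5.333,-18.001) -> (3.848,-16.517) [heading=315, draw]
    -- iteration 2/3 --
    FD 5.2: (3.848,-16.517) -> (7.525,-20.193) [heading=315, draw]
    FD 11.3: (7.525,-20.193) -> (15.515,-28.184) [heading=315, draw]
    BK 2.1: (15.515,-28.184) -> (14.031,-26.699) [heading=315, draw]
    -- iteration 3/3 --
    FD 5.2: (14.031,-26.699) -> (17.707,-30.376) [heading=315, draw]
    FD 11.3: (17.707,-30.376) -> (25.698,-38.366) [heading=315, draw]
    BK 2.1: (25.698,-38.366) -> (24.213,-36.881) [heading=315, draw]
  ]
  -- iteration 2/3 --
  FD 14.2: (24.213,-36.881) -> (34.254,-46.922) [heading=315, draw]
  FD 5.4: (34.254,-46.922) -> (38.072,-50.74) [heading=315, draw]
  LT 90: heading 315 -> 45
  REPEAT 3 [
    -- iteration 1/3 --
    FD 5.2: (38.072,-50.74) -> (41.749,-47.064) [heading=45, draw]
    FD 11.3: (41.749,-47.064) -> (49.739,-39.073) [heading=45, draw]
    BK 2.1: (49.739,-39.073) -> (48.254,-40.558) [heading=45, draw]
    -- iteration 2/3 --
    FD 5.2: (48.254,-40.558) -> (51.931,-36.881) [heading=45, draw]
    FD 11.3: (51.931,-36.881) -> (59.922,-28.891) [heading=45, draw]
    BK 2.1: (59.922,-28.891) -> (58.437,-30.376) [heading=45, draw]
    -- iteration 3/3 --
    FD 5.2: (58.437,-30.376) -> (62.114,-26.699) [heading=45, draw]
    FD 11.3: (62.114,-26.699) -> (70.104,-18.709) [heading=45, draw]
    BK 2.1: (70.104,-18.709) -> (68.619,-20.193) [heading=45, draw]
  ]
  -- iteration 3/3 --
  FD 14.2: (68.619,-20.193) -> (78.66,-10.153) [heading=45, draw]
  FD 5.4: (78.66,-10.153) -> (82.478,-6.334) [heading=45, draw]
  LT 90: heading 45 -> 135
  REPEAT 3 [
    -- iteration 1/3 --
    FD 5.2: (82.478,-6.334) -> (78.801,-2.657) [heading=135, draw]
    FD 11.3: (78.801,-2.657) -> (70.811,5.333) [heading=135, draw]
    BK 2.1: (70.811,5.333) -> (72.296,3.848) [heading=135, draw]
    -- iteration 2/3 --
    FD 5.2: (72.296,3.848) -> (68.619,7.525) [heading=135, draw]
    FD 11.3: (68.619,7.525) -> (60.629,15.515) [heading=135, draw]
    BK 2.1: (60.629,15.515) -> (62.114,14.031) [heading=135, draw]
    -- iteration 3/3 --
    FD 5.2: (62.114,14.031) -> (58.437,17.707) [heading=135, draw]
    FD 11.3: (58.437,17.707) -> (50.447,25.698) [heading=135, draw]
    BK 2.1: (50.447,25.698) -> (51.931,24.213) [heading=135, draw]
  ]
]
LT 135: heading 135 -> 270
RT 180: heading 270 -> 90
Final: pos=(51.931,24.213), heading=90, 34 segment(s) drawn

Answer: 90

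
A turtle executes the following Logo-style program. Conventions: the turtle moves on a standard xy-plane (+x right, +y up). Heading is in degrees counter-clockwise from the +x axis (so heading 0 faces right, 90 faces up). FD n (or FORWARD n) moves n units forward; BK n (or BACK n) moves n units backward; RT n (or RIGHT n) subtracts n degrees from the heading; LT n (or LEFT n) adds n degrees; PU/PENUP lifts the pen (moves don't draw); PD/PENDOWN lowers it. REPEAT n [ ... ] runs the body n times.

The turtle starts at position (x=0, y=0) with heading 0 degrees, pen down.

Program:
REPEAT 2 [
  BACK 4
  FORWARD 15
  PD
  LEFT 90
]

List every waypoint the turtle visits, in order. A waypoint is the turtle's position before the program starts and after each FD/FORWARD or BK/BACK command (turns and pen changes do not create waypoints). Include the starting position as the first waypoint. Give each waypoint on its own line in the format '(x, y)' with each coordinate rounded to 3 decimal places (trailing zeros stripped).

Answer: (0, 0)
(-4, 0)
(11, 0)
(11, -4)
(11, 11)

Derivation:
Executing turtle program step by step:
Start: pos=(0,0), heading=0, pen down
REPEAT 2 [
  -- iteration 1/2 --
  BK 4: (0,0) -> (-4,0) [heading=0, draw]
  FD 15: (-4,0) -> (11,0) [heading=0, draw]
  PD: pen down
  LT 90: heading 0 -> 90
  -- iteration 2/2 --
  BK 4: (11,0) -> (11,-4) [heading=90, draw]
  FD 15: (11,-4) -> (11,11) [heading=90, draw]
  PD: pen down
  LT 90: heading 90 -> 180
]
Final: pos=(11,11), heading=180, 4 segment(s) drawn
Waypoints (5 total):
(0, 0)
(-4, 0)
(11, 0)
(11, -4)
(11, 11)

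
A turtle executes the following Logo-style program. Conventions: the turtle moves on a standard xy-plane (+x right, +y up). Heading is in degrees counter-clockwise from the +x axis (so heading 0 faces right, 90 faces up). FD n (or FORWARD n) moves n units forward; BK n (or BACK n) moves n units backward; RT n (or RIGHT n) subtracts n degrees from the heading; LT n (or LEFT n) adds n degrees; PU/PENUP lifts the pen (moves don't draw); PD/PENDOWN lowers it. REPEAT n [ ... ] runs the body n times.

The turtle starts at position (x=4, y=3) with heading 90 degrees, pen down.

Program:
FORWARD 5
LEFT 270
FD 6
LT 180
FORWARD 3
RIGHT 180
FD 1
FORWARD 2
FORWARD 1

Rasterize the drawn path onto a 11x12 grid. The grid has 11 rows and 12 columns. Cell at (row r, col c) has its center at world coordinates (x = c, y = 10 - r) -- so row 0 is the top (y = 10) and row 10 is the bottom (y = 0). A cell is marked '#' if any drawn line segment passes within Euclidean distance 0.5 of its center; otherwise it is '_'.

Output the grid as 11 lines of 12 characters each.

Segment 0: (4,3) -> (4,8)
Segment 1: (4,8) -> (10,8)
Segment 2: (10,8) -> (7,8)
Segment 3: (7,8) -> (8,8)
Segment 4: (8,8) -> (10,8)
Segment 5: (10,8) -> (11,8)

Answer: ____________
____________
____########
____#_______
____#_______
____#_______
____#_______
____#_______
____________
____________
____________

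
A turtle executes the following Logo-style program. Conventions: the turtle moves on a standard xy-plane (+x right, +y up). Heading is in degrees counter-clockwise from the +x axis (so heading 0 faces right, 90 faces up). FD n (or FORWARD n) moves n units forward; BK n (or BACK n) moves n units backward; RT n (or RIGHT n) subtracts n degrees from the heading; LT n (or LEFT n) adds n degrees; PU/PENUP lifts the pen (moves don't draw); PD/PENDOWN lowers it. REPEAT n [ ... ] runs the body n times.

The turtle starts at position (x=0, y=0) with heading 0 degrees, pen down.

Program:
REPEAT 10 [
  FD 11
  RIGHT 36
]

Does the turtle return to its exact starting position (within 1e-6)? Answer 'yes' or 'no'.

Executing turtle program step by step:
Start: pos=(0,0), heading=0, pen down
REPEAT 10 [
  -- iteration 1/10 --
  FD 11: (0,0) -> (11,0) [heading=0, draw]
  RT 36: heading 0 -> 324
  -- iteration 2/10 --
  FD 11: (11,0) -> (19.899,-6.466) [heading=324, draw]
  RT 36: heading 324 -> 288
  -- iteration 3/10 --
  FD 11: (19.899,-6.466) -> (23.298,-16.927) [heading=288, draw]
  RT 36: heading 288 -> 252
  -- iteration 4/10 --
  FD 11: (23.298,-16.927) -> (19.899,-27.389) [heading=252, draw]
  RT 36: heading 252 -> 216
  -- iteration 5/10 --
  FD 11: (19.899,-27.389) -> (11,-33.855) [heading=216, draw]
  RT 36: heading 216 -> 180
  -- iteration 6/10 --
  FD 11: (11,-33.855) -> (0,-33.855) [heading=180, draw]
  RT 36: heading 180 -> 144
  -- iteration 7/10 --
  FD 11: (0,-33.855) -> (-8.899,-27.389) [heading=144, draw]
  RT 36: heading 144 -> 108
  -- iteration 8/10 --
  FD 11: (-8.899,-27.389) -> (-12.298,-16.927) [heading=108, draw]
  RT 36: heading 108 -> 72
  -- iteration 9/10 --
  FD 11: (-12.298,-16.927) -> (-8.899,-6.466) [heading=72, draw]
  RT 36: heading 72 -> 36
  -- iteration 10/10 --
  FD 11: (-8.899,-6.466) -> (0,0) [heading=36, draw]
  RT 36: heading 36 -> 0
]
Final: pos=(0,0), heading=0, 10 segment(s) drawn

Start position: (0, 0)
Final position: (0, 0)
Distance = 0; < 1e-6 -> CLOSED

Answer: yes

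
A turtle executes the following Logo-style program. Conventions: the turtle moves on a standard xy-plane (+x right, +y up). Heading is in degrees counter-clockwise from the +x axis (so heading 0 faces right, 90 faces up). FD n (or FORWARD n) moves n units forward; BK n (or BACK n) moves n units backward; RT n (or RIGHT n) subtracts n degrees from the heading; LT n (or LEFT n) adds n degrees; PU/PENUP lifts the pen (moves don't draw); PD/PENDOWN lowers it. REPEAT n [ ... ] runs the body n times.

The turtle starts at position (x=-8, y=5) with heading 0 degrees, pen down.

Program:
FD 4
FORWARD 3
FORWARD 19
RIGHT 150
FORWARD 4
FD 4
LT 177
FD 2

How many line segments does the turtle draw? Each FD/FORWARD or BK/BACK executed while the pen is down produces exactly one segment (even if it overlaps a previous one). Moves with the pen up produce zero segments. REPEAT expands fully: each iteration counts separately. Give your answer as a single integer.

Executing turtle program step by step:
Start: pos=(-8,5), heading=0, pen down
FD 4: (-8,5) -> (-4,5) [heading=0, draw]
FD 3: (-4,5) -> (-1,5) [heading=0, draw]
FD 19: (-1,5) -> (18,5) [heading=0, draw]
RT 150: heading 0 -> 210
FD 4: (18,5) -> (14.536,3) [heading=210, draw]
FD 4: (14.536,3) -> (11.072,1) [heading=210, draw]
LT 177: heading 210 -> 27
FD 2: (11.072,1) -> (12.854,1.908) [heading=27, draw]
Final: pos=(12.854,1.908), heading=27, 6 segment(s) drawn
Segments drawn: 6

Answer: 6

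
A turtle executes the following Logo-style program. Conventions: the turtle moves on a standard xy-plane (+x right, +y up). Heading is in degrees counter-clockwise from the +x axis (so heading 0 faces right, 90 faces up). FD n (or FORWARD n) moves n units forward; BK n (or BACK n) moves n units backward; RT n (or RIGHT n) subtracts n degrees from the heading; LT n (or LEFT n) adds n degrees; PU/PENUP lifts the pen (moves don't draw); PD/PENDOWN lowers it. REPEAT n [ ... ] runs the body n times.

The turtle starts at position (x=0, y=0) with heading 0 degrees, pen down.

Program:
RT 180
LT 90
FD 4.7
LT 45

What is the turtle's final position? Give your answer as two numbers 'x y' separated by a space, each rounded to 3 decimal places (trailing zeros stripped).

Executing turtle program step by step:
Start: pos=(0,0), heading=0, pen down
RT 180: heading 0 -> 180
LT 90: heading 180 -> 270
FD 4.7: (0,0) -> (0,-4.7) [heading=270, draw]
LT 45: heading 270 -> 315
Final: pos=(0,-4.7), heading=315, 1 segment(s) drawn

Answer: 0 -4.7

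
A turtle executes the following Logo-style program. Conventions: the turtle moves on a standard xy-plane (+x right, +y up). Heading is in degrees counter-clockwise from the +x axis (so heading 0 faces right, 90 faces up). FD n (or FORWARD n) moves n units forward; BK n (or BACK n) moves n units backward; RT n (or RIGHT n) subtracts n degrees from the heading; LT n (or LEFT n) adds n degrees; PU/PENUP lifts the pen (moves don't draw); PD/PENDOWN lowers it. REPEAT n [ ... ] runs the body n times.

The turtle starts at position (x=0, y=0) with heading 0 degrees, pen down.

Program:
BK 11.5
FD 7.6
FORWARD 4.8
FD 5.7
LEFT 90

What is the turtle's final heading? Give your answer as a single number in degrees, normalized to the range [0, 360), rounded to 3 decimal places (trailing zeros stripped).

Answer: 90

Derivation:
Executing turtle program step by step:
Start: pos=(0,0), heading=0, pen down
BK 11.5: (0,0) -> (-11.5,0) [heading=0, draw]
FD 7.6: (-11.5,0) -> (-3.9,0) [heading=0, draw]
FD 4.8: (-3.9,0) -> (0.9,0) [heading=0, draw]
FD 5.7: (0.9,0) -> (6.6,0) [heading=0, draw]
LT 90: heading 0 -> 90
Final: pos=(6.6,0), heading=90, 4 segment(s) drawn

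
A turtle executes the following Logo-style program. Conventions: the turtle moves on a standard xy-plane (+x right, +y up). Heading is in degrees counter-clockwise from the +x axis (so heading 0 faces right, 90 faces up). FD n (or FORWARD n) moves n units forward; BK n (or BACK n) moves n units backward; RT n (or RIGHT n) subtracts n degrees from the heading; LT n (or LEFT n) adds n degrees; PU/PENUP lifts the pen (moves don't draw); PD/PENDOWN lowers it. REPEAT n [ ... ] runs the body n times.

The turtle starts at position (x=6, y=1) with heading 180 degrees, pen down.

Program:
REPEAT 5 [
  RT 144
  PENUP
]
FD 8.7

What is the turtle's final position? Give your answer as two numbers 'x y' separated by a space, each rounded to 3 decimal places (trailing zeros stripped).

Answer: -2.7 1

Derivation:
Executing turtle program step by step:
Start: pos=(6,1), heading=180, pen down
REPEAT 5 [
  -- iteration 1/5 --
  RT 144: heading 180 -> 36
  PU: pen up
  -- iteration 2/5 --
  RT 144: heading 36 -> 252
  PU: pen up
  -- iteration 3/5 --
  RT 144: heading 252 -> 108
  PU: pen up
  -- iteration 4/5 --
  RT 144: heading 108 -> 324
  PU: pen up
  -- iteration 5/5 --
  RT 144: heading 324 -> 180
  PU: pen up
]
FD 8.7: (6,1) -> (-2.7,1) [heading=180, move]
Final: pos=(-2.7,1), heading=180, 0 segment(s) drawn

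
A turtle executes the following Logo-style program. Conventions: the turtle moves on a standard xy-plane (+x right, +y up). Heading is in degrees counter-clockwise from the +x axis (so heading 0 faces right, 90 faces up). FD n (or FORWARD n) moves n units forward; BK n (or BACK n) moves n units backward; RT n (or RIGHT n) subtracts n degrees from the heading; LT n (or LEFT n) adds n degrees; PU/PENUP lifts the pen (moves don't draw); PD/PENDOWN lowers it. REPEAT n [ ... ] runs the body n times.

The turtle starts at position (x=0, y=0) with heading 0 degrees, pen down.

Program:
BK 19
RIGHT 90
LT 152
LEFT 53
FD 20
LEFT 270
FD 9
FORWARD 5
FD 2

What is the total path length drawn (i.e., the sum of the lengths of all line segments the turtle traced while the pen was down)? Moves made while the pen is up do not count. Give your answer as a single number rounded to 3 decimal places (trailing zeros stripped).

Answer: 55

Derivation:
Executing turtle program step by step:
Start: pos=(0,0), heading=0, pen down
BK 19: (0,0) -> (-19,0) [heading=0, draw]
RT 90: heading 0 -> 270
LT 152: heading 270 -> 62
LT 53: heading 62 -> 115
FD 20: (-19,0) -> (-27.452,18.126) [heading=115, draw]
LT 270: heading 115 -> 25
FD 9: (-27.452,18.126) -> (-19.296,21.93) [heading=25, draw]
FD 5: (-19.296,21.93) -> (-14.764,24.043) [heading=25, draw]
FD 2: (-14.764,24.043) -> (-12.951,24.888) [heading=25, draw]
Final: pos=(-12.951,24.888), heading=25, 5 segment(s) drawn

Segment lengths:
  seg 1: (0,0) -> (-19,0), length = 19
  seg 2: (-19,0) -> (-27.452,18.126), length = 20
  seg 3: (-27.452,18.126) -> (-19.296,21.93), length = 9
  seg 4: (-19.296,21.93) -> (-14.764,24.043), length = 5
  seg 5: (-14.764,24.043) -> (-12.951,24.888), length = 2
Total = 55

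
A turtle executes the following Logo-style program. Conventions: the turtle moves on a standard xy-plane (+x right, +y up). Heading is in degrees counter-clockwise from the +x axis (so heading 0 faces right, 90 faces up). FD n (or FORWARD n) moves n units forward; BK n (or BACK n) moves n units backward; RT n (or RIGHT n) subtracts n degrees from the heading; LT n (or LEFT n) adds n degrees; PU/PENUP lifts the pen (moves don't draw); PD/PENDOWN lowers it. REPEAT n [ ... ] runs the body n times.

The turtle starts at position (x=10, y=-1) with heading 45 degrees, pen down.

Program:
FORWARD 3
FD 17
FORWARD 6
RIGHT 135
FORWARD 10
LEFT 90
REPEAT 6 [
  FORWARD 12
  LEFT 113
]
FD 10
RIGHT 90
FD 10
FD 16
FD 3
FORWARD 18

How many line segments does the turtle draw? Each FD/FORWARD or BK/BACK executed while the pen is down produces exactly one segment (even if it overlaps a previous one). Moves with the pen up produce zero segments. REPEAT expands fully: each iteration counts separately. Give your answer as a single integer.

Answer: 15

Derivation:
Executing turtle program step by step:
Start: pos=(10,-1), heading=45, pen down
FD 3: (10,-1) -> (12.121,1.121) [heading=45, draw]
FD 17: (12.121,1.121) -> (24.142,13.142) [heading=45, draw]
FD 6: (24.142,13.142) -> (28.385,17.385) [heading=45, draw]
RT 135: heading 45 -> 270
FD 10: (28.385,17.385) -> (28.385,7.385) [heading=270, draw]
LT 90: heading 270 -> 0
REPEAT 6 [
  -- iteration 1/6 --
  FD 12: (28.385,7.385) -> (40.385,7.385) [heading=0, draw]
  LT 113: heading 0 -> 113
  -- iteration 2/6 --
  FD 12: (40.385,7.385) -> (35.696,18.431) [heading=113, draw]
  LT 113: heading 113 -> 226
  -- iteration 3/6 --
  FD 12: (35.696,18.431) -> (27.36,9.799) [heading=226, draw]
  LT 113: heading 226 -> 339
  -- iteration 4/6 --
  FD 12: (27.36,9.799) -> (38.563,5.498) [heading=339, draw]
  LT 113: heading 339 -> 92
  -- iteration 5/6 --
  FD 12: (38.563,5.498) -> (38.144,17.491) [heading=92, draw]
  LT 113: heading 92 -> 205
  -- iteration 6/6 --
  FD 12: (38.144,17.491) -> (27.269,12.42) [heading=205, draw]
  LT 113: heading 205 -> 318
]
FD 10: (27.269,12.42) -> (34.7,5.728) [heading=318, draw]
RT 90: heading 318 -> 228
FD 10: (34.7,5.728) -> (28.009,-1.703) [heading=228, draw]
FD 16: (28.009,-1.703) -> (17.303,-13.593) [heading=228, draw]
FD 3: (17.303,-13.593) -> (15.295,-15.823) [heading=228, draw]
FD 18: (15.295,-15.823) -> (3.251,-29.2) [heading=228, draw]
Final: pos=(3.251,-29.2), heading=228, 15 segment(s) drawn
Segments drawn: 15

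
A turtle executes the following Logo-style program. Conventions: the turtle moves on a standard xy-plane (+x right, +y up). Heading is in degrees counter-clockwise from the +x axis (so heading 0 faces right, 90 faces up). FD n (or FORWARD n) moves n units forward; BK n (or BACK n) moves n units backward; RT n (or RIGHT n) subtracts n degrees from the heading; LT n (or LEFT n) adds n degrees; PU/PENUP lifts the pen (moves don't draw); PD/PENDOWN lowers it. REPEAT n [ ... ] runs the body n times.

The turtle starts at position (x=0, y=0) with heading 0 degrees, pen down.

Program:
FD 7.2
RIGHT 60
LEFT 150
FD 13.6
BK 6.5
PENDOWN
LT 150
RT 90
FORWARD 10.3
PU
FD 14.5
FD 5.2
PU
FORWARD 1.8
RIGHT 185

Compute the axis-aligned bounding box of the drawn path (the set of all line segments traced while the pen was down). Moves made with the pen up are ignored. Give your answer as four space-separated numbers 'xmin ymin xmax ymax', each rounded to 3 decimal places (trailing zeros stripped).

Executing turtle program step by step:
Start: pos=(0,0), heading=0, pen down
FD 7.2: (0,0) -> (7.2,0) [heading=0, draw]
RT 60: heading 0 -> 300
LT 150: heading 300 -> 90
FD 13.6: (7.2,0) -> (7.2,13.6) [heading=90, draw]
BK 6.5: (7.2,13.6) -> (7.2,7.1) [heading=90, draw]
PD: pen down
LT 150: heading 90 -> 240
RT 90: heading 240 -> 150
FD 10.3: (7.2,7.1) -> (-1.72,12.25) [heading=150, draw]
PU: pen up
FD 14.5: (-1.72,12.25) -> (-14.277,19.5) [heading=150, move]
FD 5.2: (-14.277,19.5) -> (-18.781,22.1) [heading=150, move]
PU: pen up
FD 1.8: (-18.781,22.1) -> (-20.34,23) [heading=150, move]
RT 185: heading 150 -> 325
Final: pos=(-20.34,23), heading=325, 4 segment(s) drawn

Segment endpoints: x in {-1.72, 0, 7.2, 7.2}, y in {0, 7.1, 12.25, 13.6}
xmin=-1.72, ymin=0, xmax=7.2, ymax=13.6

Answer: -1.72 0 7.2 13.6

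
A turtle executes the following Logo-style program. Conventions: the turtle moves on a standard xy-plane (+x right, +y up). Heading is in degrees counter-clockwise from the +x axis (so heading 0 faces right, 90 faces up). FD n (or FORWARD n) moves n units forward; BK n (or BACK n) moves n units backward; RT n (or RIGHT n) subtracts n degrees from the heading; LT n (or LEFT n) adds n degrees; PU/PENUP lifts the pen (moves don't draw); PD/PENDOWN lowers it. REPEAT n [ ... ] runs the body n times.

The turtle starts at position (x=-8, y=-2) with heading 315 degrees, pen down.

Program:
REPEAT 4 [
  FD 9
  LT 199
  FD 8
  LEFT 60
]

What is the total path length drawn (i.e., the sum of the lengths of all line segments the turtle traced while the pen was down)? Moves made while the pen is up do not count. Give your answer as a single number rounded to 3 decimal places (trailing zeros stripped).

Executing turtle program step by step:
Start: pos=(-8,-2), heading=315, pen down
REPEAT 4 [
  -- iteration 1/4 --
  FD 9: (-8,-2) -> (-1.636,-8.364) [heading=315, draw]
  LT 199: heading 315 -> 154
  FD 8: (-1.636,-8.364) -> (-8.826,-4.857) [heading=154, draw]
  LT 60: heading 154 -> 214
  -- iteration 2/4 --
  FD 9: (-8.826,-4.857) -> (-16.288,-9.89) [heading=214, draw]
  LT 199: heading 214 -> 53
  FD 8: (-16.288,-9.89) -> (-11.473,-3.501) [heading=53, draw]
  LT 60: heading 53 -> 113
  -- iteration 3/4 --
  FD 9: (-11.473,-3.501) -> (-14.99,4.784) [heading=113, draw]
  LT 199: heading 113 -> 312
  FD 8: (-14.99,4.784) -> (-9.637,-1.161) [heading=312, draw]
  LT 60: heading 312 -> 12
  -- iteration 4/4 --
  FD 9: (-9.637,-1.161) -> (-0.833,0.71) [heading=12, draw]
  LT 199: heading 12 -> 211
  FD 8: (-0.833,0.71) -> (-7.691,-3.41) [heading=211, draw]
  LT 60: heading 211 -> 271
]
Final: pos=(-7.691,-3.41), heading=271, 8 segment(s) drawn

Segment lengths:
  seg 1: (-8,-2) -> (-1.636,-8.364), length = 9
  seg 2: (-1.636,-8.364) -> (-8.826,-4.857), length = 8
  seg 3: (-8.826,-4.857) -> (-16.288,-9.89), length = 9
  seg 4: (-16.288,-9.89) -> (-11.473,-3.501), length = 8
  seg 5: (-11.473,-3.501) -> (-14.99,4.784), length = 9
  seg 6: (-14.99,4.784) -> (-9.637,-1.161), length = 8
  seg 7: (-9.637,-1.161) -> (-0.833,0.71), length = 9
  seg 8: (-0.833,0.71) -> (-7.691,-3.41), length = 8
Total = 68

Answer: 68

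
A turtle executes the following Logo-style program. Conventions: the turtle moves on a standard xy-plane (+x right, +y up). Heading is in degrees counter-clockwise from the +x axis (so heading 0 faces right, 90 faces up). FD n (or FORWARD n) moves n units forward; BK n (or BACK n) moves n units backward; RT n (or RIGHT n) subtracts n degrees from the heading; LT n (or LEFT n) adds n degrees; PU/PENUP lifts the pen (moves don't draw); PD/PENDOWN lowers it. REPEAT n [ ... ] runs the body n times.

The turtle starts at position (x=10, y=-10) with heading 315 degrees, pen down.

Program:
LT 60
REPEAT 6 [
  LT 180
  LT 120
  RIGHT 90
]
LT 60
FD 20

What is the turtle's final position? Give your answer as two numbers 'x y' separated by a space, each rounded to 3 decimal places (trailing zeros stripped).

Executing turtle program step by step:
Start: pos=(10,-10), heading=315, pen down
LT 60: heading 315 -> 15
REPEAT 6 [
  -- iteration 1/6 --
  LT 180: heading 15 -> 195
  LT 120: heading 195 -> 315
  RT 90: heading 315 -> 225
  -- iteration 2/6 --
  LT 180: heading 225 -> 45
  LT 120: heading 45 -> 165
  RT 90: heading 165 -> 75
  -- iteration 3/6 --
  LT 180: heading 75 -> 255
  LT 120: heading 255 -> 15
  RT 90: heading 15 -> 285
  -- iteration 4/6 --
  LT 180: heading 285 -> 105
  LT 120: heading 105 -> 225
  RT 90: heading 225 -> 135
  -- iteration 5/6 --
  LT 180: heading 135 -> 315
  LT 120: heading 315 -> 75
  RT 90: heading 75 -> 345
  -- iteration 6/6 --
  LT 180: heading 345 -> 165
  LT 120: heading 165 -> 285
  RT 90: heading 285 -> 195
]
LT 60: heading 195 -> 255
FD 20: (10,-10) -> (4.824,-29.319) [heading=255, draw]
Final: pos=(4.824,-29.319), heading=255, 1 segment(s) drawn

Answer: 4.824 -29.319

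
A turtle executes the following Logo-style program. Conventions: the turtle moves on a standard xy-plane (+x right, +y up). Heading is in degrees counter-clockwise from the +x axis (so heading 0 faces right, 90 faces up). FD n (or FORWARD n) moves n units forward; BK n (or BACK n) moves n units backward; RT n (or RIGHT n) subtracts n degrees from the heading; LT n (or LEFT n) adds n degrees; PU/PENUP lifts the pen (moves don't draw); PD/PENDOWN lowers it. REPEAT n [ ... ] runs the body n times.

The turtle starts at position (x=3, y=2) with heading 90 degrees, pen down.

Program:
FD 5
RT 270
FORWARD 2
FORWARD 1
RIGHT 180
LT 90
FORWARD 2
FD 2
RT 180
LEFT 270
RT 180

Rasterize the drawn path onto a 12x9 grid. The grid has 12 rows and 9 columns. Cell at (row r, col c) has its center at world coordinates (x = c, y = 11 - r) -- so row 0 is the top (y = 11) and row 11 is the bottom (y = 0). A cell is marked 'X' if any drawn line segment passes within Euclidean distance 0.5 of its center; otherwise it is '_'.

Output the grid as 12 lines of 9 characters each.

Answer: X________
X________
X________
X________
XXXX_____
___X_____
___X_____
___X_____
___X_____
___X_____
_________
_________

Derivation:
Segment 0: (3,2) -> (3,7)
Segment 1: (3,7) -> (1,7)
Segment 2: (1,7) -> (0,7)
Segment 3: (0,7) -> (0,9)
Segment 4: (0,9) -> (-0,11)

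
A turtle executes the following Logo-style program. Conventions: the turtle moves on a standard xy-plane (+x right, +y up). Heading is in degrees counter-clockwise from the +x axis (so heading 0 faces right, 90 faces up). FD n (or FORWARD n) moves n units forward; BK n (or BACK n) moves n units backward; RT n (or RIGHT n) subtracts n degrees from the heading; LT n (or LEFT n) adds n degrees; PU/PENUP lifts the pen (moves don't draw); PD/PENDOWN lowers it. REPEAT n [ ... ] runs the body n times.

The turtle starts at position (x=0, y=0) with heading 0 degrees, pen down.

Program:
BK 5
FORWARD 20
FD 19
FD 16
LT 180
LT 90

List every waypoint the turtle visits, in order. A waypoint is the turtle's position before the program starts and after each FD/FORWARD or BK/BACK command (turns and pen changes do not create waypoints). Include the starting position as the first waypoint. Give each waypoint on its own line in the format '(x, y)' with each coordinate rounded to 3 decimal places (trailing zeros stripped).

Answer: (0, 0)
(-5, 0)
(15, 0)
(34, 0)
(50, 0)

Derivation:
Executing turtle program step by step:
Start: pos=(0,0), heading=0, pen down
BK 5: (0,0) -> (-5,0) [heading=0, draw]
FD 20: (-5,0) -> (15,0) [heading=0, draw]
FD 19: (15,0) -> (34,0) [heading=0, draw]
FD 16: (34,0) -> (50,0) [heading=0, draw]
LT 180: heading 0 -> 180
LT 90: heading 180 -> 270
Final: pos=(50,0), heading=270, 4 segment(s) drawn
Waypoints (5 total):
(0, 0)
(-5, 0)
(15, 0)
(34, 0)
(50, 0)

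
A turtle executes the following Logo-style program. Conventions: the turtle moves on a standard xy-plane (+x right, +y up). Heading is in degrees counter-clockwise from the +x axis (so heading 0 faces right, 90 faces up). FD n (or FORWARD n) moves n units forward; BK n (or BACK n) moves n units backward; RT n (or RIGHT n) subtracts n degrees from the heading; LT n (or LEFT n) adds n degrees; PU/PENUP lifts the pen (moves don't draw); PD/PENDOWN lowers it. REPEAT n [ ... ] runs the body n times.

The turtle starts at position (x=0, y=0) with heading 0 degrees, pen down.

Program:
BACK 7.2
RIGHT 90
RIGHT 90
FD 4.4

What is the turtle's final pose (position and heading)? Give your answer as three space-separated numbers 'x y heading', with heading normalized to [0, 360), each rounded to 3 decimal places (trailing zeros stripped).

Executing turtle program step by step:
Start: pos=(0,0), heading=0, pen down
BK 7.2: (0,0) -> (-7.2,0) [heading=0, draw]
RT 90: heading 0 -> 270
RT 90: heading 270 -> 180
FD 4.4: (-7.2,0) -> (-11.6,0) [heading=180, draw]
Final: pos=(-11.6,0), heading=180, 2 segment(s) drawn

Answer: -11.6 0 180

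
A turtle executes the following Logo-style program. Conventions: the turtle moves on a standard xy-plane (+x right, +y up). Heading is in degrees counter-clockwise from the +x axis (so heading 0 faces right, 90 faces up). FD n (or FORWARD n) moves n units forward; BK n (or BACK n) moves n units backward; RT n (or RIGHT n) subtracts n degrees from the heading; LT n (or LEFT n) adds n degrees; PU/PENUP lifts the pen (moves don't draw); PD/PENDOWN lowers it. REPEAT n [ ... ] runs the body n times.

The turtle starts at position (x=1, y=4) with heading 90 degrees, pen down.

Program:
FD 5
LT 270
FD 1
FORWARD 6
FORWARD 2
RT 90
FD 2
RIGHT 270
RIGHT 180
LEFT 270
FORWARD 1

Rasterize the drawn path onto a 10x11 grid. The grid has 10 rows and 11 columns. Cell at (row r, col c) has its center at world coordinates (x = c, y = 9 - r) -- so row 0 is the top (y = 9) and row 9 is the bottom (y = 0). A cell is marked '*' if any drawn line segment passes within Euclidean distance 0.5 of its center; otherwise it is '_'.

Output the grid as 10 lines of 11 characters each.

Answer: _**********
_*________*
_*________*
_*_________
_*_________
_*_________
___________
___________
___________
___________

Derivation:
Segment 0: (1,4) -> (1,9)
Segment 1: (1,9) -> (2,9)
Segment 2: (2,9) -> (8,9)
Segment 3: (8,9) -> (10,9)
Segment 4: (10,9) -> (10,7)
Segment 5: (10,7) -> (10,8)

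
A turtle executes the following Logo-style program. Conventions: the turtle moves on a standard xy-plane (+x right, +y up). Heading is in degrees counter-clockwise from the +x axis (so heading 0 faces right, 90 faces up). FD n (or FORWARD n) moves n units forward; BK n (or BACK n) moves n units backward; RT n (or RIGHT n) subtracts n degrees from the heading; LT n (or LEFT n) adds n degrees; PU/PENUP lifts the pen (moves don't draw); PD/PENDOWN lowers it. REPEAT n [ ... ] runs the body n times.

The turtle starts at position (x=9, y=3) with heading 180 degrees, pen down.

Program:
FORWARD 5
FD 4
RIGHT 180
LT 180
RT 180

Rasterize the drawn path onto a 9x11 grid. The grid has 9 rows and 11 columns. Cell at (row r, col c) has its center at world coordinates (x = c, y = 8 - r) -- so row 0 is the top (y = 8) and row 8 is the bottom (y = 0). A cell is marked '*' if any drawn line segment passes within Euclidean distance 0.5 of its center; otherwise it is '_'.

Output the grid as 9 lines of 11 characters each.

Segment 0: (9,3) -> (4,3)
Segment 1: (4,3) -> (0,3)

Answer: ___________
___________
___________
___________
___________
**********_
___________
___________
___________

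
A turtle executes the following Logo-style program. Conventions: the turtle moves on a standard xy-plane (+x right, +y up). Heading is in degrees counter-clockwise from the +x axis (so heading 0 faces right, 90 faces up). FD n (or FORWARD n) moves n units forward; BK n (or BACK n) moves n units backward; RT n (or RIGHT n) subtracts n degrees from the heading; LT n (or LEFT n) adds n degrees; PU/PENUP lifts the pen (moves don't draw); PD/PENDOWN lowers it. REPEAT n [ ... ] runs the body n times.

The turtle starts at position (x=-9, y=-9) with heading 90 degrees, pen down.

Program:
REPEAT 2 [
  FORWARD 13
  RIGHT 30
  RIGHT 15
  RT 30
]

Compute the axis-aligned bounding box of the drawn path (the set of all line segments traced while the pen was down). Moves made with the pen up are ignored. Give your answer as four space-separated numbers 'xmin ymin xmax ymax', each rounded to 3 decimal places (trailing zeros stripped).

Executing turtle program step by step:
Start: pos=(-9,-9), heading=90, pen down
REPEAT 2 [
  -- iteration 1/2 --
  FD 13: (-9,-9) -> (-9,4) [heading=90, draw]
  RT 30: heading 90 -> 60
  RT 15: heading 60 -> 45
  RT 30: heading 45 -> 15
  -- iteration 2/2 --
  FD 13: (-9,4) -> (3.557,7.365) [heading=15, draw]
  RT 30: heading 15 -> 345
  RT 15: heading 345 -> 330
  RT 30: heading 330 -> 300
]
Final: pos=(3.557,7.365), heading=300, 2 segment(s) drawn

Segment endpoints: x in {-9, 3.557}, y in {-9, 4, 7.365}
xmin=-9, ymin=-9, xmax=3.557, ymax=7.365

Answer: -9 -9 3.557 7.365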